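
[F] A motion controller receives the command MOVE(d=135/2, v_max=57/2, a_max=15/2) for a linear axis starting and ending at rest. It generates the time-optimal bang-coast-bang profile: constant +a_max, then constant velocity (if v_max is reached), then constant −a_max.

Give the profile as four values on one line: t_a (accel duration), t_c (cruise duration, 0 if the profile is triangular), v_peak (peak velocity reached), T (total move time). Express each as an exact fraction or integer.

vₘ²/aₘ = (57/2)²/(15/2) = 1083/10
135/2 < 1083/10 so t_c = 0
v_peak = √(135/2·15/2) = √(2025/4) = 45/2
t_a = (45/2)/(15/2) = 3; t_c = 0
T = 2·3 = 6

t_a=3 t_c=0 v_peak=45/2 T=6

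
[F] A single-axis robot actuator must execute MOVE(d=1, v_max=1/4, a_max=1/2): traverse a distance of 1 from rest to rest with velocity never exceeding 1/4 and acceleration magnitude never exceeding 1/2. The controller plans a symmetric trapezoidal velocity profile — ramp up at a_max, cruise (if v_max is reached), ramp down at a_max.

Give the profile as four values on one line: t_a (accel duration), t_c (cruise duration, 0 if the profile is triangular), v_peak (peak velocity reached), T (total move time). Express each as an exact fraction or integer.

(v_max)²/a_max = (1/4)²/(1/2) = 1/8
1 ≥ 1/8 so v_max reached
t_a = (1/4)/(1/2) = 1/2; v_peak = 1/4
d_cruise = 1 − 1/8 = 7/8; t_c = (7/8)/(1/4) = 7/2
T = 2·1/2 + 7/2 = 9/2

t_a=1/2 t_c=7/2 v_peak=1/4 T=9/2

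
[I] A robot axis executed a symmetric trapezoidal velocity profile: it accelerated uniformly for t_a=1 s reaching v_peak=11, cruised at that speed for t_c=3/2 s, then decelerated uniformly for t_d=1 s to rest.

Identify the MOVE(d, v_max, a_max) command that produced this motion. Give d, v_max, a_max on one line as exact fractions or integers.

d=55/2 v_max=11 a_max=11

a_max = 11/1 = 11
d_a = ½·11·1 = 11/2; d_c = 11·3/2 = 33/2
d = 2·11/2 + 33/2 = 55/2
t_c = 3/2 > 0 ⇒ limit active, v_max = 11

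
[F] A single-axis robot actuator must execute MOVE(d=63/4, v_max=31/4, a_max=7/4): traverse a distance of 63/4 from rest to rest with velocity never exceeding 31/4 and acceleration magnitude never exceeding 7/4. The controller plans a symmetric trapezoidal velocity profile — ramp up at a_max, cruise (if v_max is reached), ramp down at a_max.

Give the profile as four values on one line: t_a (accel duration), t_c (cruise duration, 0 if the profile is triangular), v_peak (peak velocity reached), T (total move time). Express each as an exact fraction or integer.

(v_max)²/a_max = (31/4)²/(7/4) = 961/28
63/4 < 961/28 so t_c = 0
v_peak = √(63/4·7/4) = √(441/16) = 21/4
t_a = (21/4)/(7/4) = 3; t_c = 0
T = 2·3 = 6

t_a=3 t_c=0 v_peak=21/4 T=6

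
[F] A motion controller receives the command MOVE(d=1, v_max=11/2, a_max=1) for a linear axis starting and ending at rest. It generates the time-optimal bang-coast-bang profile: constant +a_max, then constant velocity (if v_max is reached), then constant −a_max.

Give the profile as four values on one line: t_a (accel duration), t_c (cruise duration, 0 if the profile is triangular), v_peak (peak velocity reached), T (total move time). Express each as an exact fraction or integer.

t_a=1 t_c=0 v_peak=1 T=2

(v_max)²/a_max = (11/2)²/1 = 121/4
1 < 121/4 → triangular
v_peak = √(1·1) = √1 = 1
t_a = 1/1 = 1; t_c = 0
T = 2·1 = 2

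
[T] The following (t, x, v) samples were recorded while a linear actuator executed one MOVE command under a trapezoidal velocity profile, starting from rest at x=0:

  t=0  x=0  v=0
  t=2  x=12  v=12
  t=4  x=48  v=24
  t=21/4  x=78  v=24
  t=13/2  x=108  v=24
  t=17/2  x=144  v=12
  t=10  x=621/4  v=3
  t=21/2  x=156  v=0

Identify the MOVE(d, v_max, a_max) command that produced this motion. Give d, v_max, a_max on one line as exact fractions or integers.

d=156 v_max=24 a_max=6

final state: t=21/2, x=156, v=0 → d = 156
a_max = (12−0)/(2−0) = 6
max v = 24 over t∈[4,13/2] → v_max = 24
check: 24·(4+5/2) = 156 ✓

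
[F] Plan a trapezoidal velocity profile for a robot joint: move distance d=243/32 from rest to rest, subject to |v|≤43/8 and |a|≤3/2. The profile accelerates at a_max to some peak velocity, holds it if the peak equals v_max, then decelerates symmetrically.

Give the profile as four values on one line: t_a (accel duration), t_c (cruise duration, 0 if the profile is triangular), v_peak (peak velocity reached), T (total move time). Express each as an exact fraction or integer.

(v_max)²/a_max = (43/8)²/(3/2) = 1849/96
243/32 < 1849/96 ⇒ no cruise
v_peak = √(243/32·3/2) = √(729/64) = 27/8
t_a = (27/8)/(3/2) = 9/4; t_c = 0
T = 2·9/4 = 9/2

t_a=9/4 t_c=0 v_peak=27/8 T=9/2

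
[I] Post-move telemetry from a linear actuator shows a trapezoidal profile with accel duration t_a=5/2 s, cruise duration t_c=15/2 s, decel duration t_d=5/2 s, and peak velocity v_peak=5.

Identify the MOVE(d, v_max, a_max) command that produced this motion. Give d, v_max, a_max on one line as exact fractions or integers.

a_max = 5/(5/2) = 2
d_a = ½·5·5/2 = 25/4; d_c = 5·15/2 = 75/2
d = 2·25/4 + 75/2 = 50
t_c = 15/2 > 0 ⇒ limit active, v_max = 5

d=50 v_max=5 a_max=2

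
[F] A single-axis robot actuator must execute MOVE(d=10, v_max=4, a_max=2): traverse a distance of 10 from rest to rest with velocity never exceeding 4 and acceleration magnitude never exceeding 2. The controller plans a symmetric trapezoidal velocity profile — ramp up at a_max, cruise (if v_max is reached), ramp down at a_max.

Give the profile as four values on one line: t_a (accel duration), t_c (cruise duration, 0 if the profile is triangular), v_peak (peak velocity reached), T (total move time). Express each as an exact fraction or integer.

t_a=2 t_c=1/2 v_peak=4 T=9/2

v_max²/a_max = 4²/2 = 8
10 ≥ 8 ⇒ cruise phase
t_a = 4/2 = 2; v_peak = 4
d_cruise = 10 − 8 = 2; t_c = 2/4 = 1/2
T = 2·2 + 1/2 = 9/2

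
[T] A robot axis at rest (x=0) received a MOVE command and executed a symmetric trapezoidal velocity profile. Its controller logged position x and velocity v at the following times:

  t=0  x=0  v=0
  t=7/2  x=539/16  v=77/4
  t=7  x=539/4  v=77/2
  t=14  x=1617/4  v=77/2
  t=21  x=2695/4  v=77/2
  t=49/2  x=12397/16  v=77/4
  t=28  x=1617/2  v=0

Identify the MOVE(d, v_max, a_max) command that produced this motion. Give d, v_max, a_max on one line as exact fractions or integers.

d=1617/2 v_max=77/2 a_max=11/2

final state: t=28, x=1617/2, v=0 → d = 1617/2
a_max = (77/4−0)/(7/2−0) = 11/2
max v = 77/2 over t∈[7,21] → v_max = 77/2
check: 77/2·(7+14) = 1617/2 ✓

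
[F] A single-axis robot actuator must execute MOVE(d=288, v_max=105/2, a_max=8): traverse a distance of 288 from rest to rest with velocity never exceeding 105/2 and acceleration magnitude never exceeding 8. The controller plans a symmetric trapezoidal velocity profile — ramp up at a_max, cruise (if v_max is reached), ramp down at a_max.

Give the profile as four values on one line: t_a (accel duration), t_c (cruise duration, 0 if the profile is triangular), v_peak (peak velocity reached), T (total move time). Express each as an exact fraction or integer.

v_max²/a_max = (105/2)²/8 = 11025/32
288 < 11025/32 ⇒ no cruise
v_peak = √(288·8) = √2304 = 48
t_a = 48/8 = 6; t_c = 0
T = 2·6 = 12

t_a=6 t_c=0 v_peak=48 T=12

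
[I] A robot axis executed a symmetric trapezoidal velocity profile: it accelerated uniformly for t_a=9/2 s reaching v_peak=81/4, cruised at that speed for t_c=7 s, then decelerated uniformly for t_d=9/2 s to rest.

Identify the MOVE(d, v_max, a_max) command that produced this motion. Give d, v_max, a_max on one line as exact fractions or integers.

d=1863/8 v_max=81/4 a_max=9/2

a_max = (81/4)/(9/2) = 9/2
d_a = ½·81/4·9/2 = 729/16; d_c = 81/4·7 = 567/4
d = 2·729/16 + 567/4 = 1863/8
t_c = 7 > 0 ⇒ limit active, v_max = 81/4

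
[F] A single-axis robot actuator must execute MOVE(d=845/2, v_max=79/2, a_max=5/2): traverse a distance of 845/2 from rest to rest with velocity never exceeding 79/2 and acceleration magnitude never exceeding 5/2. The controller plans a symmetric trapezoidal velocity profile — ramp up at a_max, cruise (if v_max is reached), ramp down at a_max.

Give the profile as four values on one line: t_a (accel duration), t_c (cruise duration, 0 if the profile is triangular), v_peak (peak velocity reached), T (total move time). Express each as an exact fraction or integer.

v_max²/a_max = (79/2)²/(5/2) = 6241/10
845/2 < 6241/10 so t_c = 0
v_peak = √(845/2·5/2) = √(4225/4) = 65/2
t_a = (65/2)/(5/2) = 13; t_c = 0
T = 2·13 = 26

t_a=13 t_c=0 v_peak=65/2 T=26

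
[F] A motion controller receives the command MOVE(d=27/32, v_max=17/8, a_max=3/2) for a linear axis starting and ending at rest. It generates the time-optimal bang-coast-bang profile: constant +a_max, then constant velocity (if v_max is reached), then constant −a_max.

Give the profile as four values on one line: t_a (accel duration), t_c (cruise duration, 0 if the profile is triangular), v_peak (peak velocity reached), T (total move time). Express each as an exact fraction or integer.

vₘ²/aₘ = (17/8)²/(3/2) = 289/96
27/32 < 289/96 ⇒ no cruise
v_peak = √(27/32·3/2) = √(81/64) = 9/8
t_a = (9/8)/(3/2) = 3/4; t_c = 0
T = 2·3/4 = 3/2

t_a=3/4 t_c=0 v_peak=9/8 T=3/2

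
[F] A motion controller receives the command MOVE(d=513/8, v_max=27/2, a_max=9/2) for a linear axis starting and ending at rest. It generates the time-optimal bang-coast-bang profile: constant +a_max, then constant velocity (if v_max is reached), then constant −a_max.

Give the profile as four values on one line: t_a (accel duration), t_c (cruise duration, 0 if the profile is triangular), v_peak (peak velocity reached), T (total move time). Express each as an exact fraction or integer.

vₘ²/aₘ = (27/2)²/(9/2) = 81/2
513/8 ≥ 81/2 so v_max reached
t_a = (27/2)/(9/2) = 3; v_peak = 27/2
d_cruise = 513/8 − 81/2 = 189/8; t_c = (189/8)/(27/2) = 7/4
T = 2·3 + 7/4 = 31/4

t_a=3 t_c=7/4 v_peak=27/2 T=31/4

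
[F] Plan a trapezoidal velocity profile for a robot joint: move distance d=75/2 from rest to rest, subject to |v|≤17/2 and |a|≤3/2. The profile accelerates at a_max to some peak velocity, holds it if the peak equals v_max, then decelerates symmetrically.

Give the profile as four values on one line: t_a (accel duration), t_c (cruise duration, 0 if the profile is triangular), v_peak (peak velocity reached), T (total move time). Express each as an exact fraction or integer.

t_a=5 t_c=0 v_peak=15/2 T=10

vₘ²/aₘ = (17/2)²/(3/2) = 289/6
75/2 < 289/6 ⇒ no cruise
v_peak = √(75/2·3/2) = √(225/4) = 15/2
t_a = (15/2)/(3/2) = 5; t_c = 0
T = 2·5 = 10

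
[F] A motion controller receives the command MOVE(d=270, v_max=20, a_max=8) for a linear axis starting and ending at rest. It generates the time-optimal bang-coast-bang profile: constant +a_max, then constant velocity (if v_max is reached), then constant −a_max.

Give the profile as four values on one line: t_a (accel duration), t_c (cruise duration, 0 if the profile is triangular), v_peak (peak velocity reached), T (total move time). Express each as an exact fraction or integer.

t_a=5/2 t_c=11 v_peak=20 T=16

(v_max)²/a_max = 20²/8 = 50
270 ≥ 50 so v_max reached
t_a = 20/8 = 5/2; v_peak = 20
d_cruise = 270 − 50 = 220; t_c = 220/20 = 11
T = 2·5/2 + 11 = 16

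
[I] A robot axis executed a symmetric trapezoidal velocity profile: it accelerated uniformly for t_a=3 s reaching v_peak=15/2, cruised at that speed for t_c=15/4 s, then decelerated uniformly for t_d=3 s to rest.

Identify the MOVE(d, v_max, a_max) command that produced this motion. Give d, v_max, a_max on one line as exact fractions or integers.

d=405/8 v_max=15/2 a_max=5/2

a_max = (15/2)/3 = 5/2
d_a = ½·15/2·3 = 45/4; d_c = 15/2·15/4 = 225/8
d = 2·45/4 + 225/8 = 405/8
t_c = 15/4 > 0 ⇒ limit active, v_max = 15/2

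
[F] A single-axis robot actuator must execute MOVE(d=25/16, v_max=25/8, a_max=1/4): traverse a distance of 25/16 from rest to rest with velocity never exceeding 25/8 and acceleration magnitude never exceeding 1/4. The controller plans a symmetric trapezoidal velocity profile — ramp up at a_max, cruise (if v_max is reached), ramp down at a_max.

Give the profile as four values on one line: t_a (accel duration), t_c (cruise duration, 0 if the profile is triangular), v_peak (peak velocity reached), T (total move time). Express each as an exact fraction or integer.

(v_max)²/a_max = (25/8)²/(1/4) = 625/16
25/16 < 625/16 so t_c = 0
v_peak = √(25/16·1/4) = √(25/64) = 5/8
t_a = (5/8)/(1/4) = 5/2; t_c = 0
T = 2·5/2 = 5

t_a=5/2 t_c=0 v_peak=5/8 T=5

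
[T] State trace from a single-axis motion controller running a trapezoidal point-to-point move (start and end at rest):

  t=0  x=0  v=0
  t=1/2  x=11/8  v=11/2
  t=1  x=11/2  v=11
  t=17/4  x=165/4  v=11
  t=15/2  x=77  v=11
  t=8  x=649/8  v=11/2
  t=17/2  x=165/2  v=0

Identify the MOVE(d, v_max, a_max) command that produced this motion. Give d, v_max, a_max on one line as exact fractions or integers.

d=165/2 v_max=11 a_max=11

final state: t=17/2, x=165/2, v=0 → d = 165/2
a_max = (11/2−0)/(1/2−0) = 11
max v = 11 over t∈[1,15/2] → v_max = 11
check: 11·(1+13/2) = 165/2 ✓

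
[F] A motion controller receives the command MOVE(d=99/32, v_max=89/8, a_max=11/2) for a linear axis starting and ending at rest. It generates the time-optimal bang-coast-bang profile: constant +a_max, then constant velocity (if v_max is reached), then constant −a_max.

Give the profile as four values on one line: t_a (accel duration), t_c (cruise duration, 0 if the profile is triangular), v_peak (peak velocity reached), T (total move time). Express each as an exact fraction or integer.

t_a=3/4 t_c=0 v_peak=33/8 T=3/2

v_max²/a_max = (89/8)²/(11/2) = 7921/352
99/32 < 7921/352 → triangular
v_peak = √(99/32·11/2) = √(1089/64) = 33/8
t_a = (33/8)/(11/2) = 3/4; t_c = 0
T = 2·3/4 = 3/2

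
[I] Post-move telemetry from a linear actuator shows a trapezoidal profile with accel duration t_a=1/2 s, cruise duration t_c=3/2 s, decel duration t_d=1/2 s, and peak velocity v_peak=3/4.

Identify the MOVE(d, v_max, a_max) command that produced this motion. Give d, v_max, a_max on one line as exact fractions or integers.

a_max = (3/4)/(1/2) = 3/2
d_a = ½·3/4·1/2 = 3/16; d_c = 3/4·3/2 = 9/8
d = 2·3/16 + 9/8 = 3/2
t_c = 3/2 > 0 → v_max = v_peak = 3/4

d=3/2 v_max=3/4 a_max=3/2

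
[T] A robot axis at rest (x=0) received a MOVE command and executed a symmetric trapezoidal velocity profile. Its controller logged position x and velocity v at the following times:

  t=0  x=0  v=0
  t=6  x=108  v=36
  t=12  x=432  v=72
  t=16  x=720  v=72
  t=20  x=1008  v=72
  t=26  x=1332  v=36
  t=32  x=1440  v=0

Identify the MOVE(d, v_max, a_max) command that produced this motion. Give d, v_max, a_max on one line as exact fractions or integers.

d=1440 v_max=72 a_max=6

final state: t=32, x=1440, v=0 → d = 1440
a_max = (36−0)/(6−0) = 6
max v = 72 over t∈[12,20] → v_max = 72
check: 72·(12+8) = 1440 ✓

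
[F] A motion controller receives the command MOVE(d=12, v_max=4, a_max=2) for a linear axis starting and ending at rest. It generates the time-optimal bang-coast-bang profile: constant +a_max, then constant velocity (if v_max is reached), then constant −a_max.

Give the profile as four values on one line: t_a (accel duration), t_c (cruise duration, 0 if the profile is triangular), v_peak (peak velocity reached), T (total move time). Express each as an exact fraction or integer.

vₘ²/aₘ = 4²/2 = 8
12 ≥ 8 ⇒ cruise phase
t_a = 4/2 = 2; v_peak = 4
d_cruise = 12 − 8 = 4; t_c = 4/4 = 1
T = 2·2 + 1 = 5

t_a=2 t_c=1 v_peak=4 T=5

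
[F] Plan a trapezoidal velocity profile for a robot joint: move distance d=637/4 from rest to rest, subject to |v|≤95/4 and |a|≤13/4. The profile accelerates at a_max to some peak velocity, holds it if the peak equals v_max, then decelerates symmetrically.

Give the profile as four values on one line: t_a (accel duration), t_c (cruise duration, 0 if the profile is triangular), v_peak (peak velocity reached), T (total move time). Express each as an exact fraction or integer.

t_a=7 t_c=0 v_peak=91/4 T=14

(v_max)²/a_max = (95/4)²/(13/4) = 9025/52
637/4 < 9025/52 ⇒ no cruise
v_peak = √(637/4·13/4) = √(8281/16) = 91/4
t_a = (91/4)/(13/4) = 7; t_c = 0
T = 2·7 = 14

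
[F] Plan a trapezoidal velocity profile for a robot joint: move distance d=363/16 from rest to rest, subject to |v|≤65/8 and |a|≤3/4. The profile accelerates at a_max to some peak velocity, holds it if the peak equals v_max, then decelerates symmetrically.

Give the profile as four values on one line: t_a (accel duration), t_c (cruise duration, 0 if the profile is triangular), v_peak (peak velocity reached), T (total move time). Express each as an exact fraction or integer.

t_a=11/2 t_c=0 v_peak=33/8 T=11

(v_max)²/a_max = (65/8)²/(3/4) = 4225/48
363/16 < 4225/48 ⇒ no cruise
v_peak = √(363/16·3/4) = √(1089/64) = 33/8
t_a = (33/8)/(3/4) = 11/2; t_c = 0
T = 2·11/2 = 11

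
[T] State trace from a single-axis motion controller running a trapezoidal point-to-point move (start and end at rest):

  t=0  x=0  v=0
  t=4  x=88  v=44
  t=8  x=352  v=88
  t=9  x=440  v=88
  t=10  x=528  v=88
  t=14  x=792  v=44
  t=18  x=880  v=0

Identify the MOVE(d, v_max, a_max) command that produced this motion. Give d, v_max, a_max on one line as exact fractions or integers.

d=880 v_max=88 a_max=11

final state: t=18, x=880, v=0 → d = 880
a_max = (44−0)/(4−0) = 11
max v = 88 over t∈[8,10] → v_max = 88
check: 88·(8+2) = 880 ✓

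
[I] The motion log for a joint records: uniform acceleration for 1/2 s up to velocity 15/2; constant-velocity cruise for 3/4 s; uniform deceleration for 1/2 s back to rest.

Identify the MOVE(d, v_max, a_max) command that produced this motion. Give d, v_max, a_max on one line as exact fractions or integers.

d=75/8 v_max=15/2 a_max=15

a_max = (15/2)/(1/2) = 15
d_a = ½·15/2·1/2 = 15/8; d_c = 15/2·3/4 = 45/8
d = 2·15/8 + 45/8 = 75/8
t_c = 3/4 > 0 → v_max = v_peak = 15/2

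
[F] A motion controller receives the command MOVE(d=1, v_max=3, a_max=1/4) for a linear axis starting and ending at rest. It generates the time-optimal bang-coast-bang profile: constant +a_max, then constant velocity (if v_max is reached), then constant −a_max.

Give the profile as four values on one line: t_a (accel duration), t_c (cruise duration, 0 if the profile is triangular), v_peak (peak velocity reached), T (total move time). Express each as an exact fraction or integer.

v_max²/a_max = 3²/(1/4) = 36
1 < 36 → triangular
v_peak = √(1·1/4) = √(1/4) = 1/2
t_a = (1/2)/(1/4) = 2; t_c = 0
T = 2·2 = 4

t_a=2 t_c=0 v_peak=1/2 T=4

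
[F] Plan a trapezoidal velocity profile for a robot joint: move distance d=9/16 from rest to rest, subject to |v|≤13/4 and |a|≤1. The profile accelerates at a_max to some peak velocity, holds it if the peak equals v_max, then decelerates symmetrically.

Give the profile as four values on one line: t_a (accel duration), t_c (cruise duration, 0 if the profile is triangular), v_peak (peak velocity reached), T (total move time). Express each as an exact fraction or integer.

v_max²/a_max = (13/4)²/1 = 169/16
9/16 < 169/16 so t_c = 0
v_peak = √(9/16·1) = √(9/16) = 3/4
t_a = (3/4)/1 = 3/4; t_c = 0
T = 2·3/4 = 3/2

t_a=3/4 t_c=0 v_peak=3/4 T=3/2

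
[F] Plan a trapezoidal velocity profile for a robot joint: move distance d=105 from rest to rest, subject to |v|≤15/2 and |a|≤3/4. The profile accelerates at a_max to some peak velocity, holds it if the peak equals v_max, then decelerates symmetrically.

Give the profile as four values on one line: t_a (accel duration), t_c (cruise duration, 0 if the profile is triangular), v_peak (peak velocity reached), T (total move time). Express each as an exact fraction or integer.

vₘ²/aₘ = (15/2)²/(3/4) = 75
105 ≥ 75 so v_max reached
t_a = (15/2)/(3/4) = 10; v_peak = 15/2
d_cruise = 105 − 75 = 30; t_c = 30/(15/2) = 4
T = 2·10 + 4 = 24

t_a=10 t_c=4 v_peak=15/2 T=24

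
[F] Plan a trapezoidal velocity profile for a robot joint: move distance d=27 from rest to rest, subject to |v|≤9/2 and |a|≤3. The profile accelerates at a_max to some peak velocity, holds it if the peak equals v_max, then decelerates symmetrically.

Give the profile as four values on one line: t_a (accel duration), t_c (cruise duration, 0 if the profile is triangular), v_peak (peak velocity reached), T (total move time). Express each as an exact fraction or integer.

(v_max)²/a_max = (9/2)²/3 = 27/4
27 ≥ 27/4 so v_max reached
t_a = (9/2)/3 = 3/2; v_peak = 9/2
d_cruise = 27 − 27/4 = 81/4; t_c = (81/4)/(9/2) = 9/2
T = 2·3/2 + 9/2 = 15/2

t_a=3/2 t_c=9/2 v_peak=9/2 T=15/2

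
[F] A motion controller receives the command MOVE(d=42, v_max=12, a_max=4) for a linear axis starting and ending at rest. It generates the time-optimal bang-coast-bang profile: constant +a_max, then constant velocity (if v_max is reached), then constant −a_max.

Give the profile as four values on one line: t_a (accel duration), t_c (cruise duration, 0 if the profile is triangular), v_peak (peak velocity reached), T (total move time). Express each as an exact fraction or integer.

vₘ²/aₘ = 12²/4 = 36
42 ≥ 36 → trapezoidal
t_a = 12/4 = 3; v_peak = 12
d_cruise = 42 − 36 = 6; t_c = 6/12 = 1/2
T = 2·3 + 1/2 = 13/2

t_a=3 t_c=1/2 v_peak=12 T=13/2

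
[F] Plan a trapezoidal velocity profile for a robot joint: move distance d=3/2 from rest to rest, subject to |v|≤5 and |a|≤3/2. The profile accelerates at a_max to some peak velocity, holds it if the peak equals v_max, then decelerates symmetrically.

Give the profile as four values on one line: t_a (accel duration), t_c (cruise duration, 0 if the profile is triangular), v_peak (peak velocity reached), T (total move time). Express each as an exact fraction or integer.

t_a=1 t_c=0 v_peak=3/2 T=2

v_max²/a_max = 5²/(3/2) = 50/3
3/2 < 50/3 so t_c = 0
v_peak = √(3/2·3/2) = √(9/4) = 3/2
t_a = (3/2)/(3/2) = 1; t_c = 0
T = 2·1 = 2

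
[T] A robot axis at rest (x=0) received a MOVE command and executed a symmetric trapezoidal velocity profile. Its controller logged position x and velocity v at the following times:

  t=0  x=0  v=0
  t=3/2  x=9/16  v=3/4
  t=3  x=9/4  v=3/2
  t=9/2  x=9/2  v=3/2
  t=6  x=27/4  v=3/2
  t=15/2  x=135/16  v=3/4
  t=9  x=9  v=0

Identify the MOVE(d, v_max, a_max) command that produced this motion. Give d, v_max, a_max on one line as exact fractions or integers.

final state: t=9, x=9, v=0 → d = 9
a_max = (3/4−0)/(3/2−0) = 1/2
max v = 3/2 over t∈[3,6] → v_max = 3/2
check: 3/2·(3+3) = 9 ✓

d=9 v_max=3/2 a_max=1/2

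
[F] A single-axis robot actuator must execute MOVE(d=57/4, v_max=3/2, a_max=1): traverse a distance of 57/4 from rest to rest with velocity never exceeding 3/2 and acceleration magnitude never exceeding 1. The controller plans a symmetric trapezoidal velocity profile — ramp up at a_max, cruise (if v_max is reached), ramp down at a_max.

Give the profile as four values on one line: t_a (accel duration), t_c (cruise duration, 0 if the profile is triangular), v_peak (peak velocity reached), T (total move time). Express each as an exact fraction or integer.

(v_max)²/a_max = (3/2)²/1 = 9/4
57/4 ≥ 9/4 → trapezoidal
t_a = (3/2)/1 = 3/2; v_peak = 3/2
d_cruise = 57/4 − 9/4 = 12; t_c = 12/(3/2) = 8
T = 2·3/2 + 8 = 11

t_a=3/2 t_c=8 v_peak=3/2 T=11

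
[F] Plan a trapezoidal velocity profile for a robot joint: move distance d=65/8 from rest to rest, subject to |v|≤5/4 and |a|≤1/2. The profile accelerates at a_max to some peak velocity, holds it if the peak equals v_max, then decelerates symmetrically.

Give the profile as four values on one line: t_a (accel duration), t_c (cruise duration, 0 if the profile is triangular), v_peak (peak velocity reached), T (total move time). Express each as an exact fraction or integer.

v_max²/a_max = (5/4)²/(1/2) = 25/8
65/8 ≥ 25/8 ⇒ cruise phase
t_a = (5/4)/(1/2) = 5/2; v_peak = 5/4
d_cruise = 65/8 − 25/8 = 5; t_c = 5/(5/4) = 4
T = 2·5/2 + 4 = 9

t_a=5/2 t_c=4 v_peak=5/4 T=9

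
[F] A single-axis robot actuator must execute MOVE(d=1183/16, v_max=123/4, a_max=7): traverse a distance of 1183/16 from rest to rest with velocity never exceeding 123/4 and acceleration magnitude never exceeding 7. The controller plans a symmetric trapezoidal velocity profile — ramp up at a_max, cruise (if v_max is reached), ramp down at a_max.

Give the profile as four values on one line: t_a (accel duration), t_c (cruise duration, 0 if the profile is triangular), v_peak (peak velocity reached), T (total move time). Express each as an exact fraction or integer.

(v_max)²/a_max = (123/4)²/7 = 15129/112
1183/16 < 15129/112 → triangular
v_peak = √(1183/16·7) = √(8281/16) = 91/4
t_a = (91/4)/7 = 13/4; t_c = 0
T = 2·13/4 = 13/2

t_a=13/4 t_c=0 v_peak=91/4 T=13/2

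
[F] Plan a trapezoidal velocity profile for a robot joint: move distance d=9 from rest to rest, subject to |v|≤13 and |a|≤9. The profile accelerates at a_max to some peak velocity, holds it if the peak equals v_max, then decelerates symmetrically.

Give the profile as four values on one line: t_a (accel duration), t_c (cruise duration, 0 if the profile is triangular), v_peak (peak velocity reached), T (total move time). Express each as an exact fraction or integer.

t_a=1 t_c=0 v_peak=9 T=2

vₘ²/aₘ = 13²/9 = 169/9
9 < 169/9 ⇒ no cruise
v_peak = √(9·9) = √81 = 9
t_a = 9/9 = 1; t_c = 0
T = 2·1 = 2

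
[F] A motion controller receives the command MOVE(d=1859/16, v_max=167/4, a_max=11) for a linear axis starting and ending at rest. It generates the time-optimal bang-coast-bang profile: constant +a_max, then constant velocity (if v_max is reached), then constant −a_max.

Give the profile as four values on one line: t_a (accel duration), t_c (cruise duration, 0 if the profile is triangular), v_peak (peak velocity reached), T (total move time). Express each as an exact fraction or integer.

v_max²/a_max = (167/4)²/11 = 27889/176
1859/16 < 27889/176 → triangular
v_peak = √(1859/16·11) = √(20449/16) = 143/4
t_a = (143/4)/11 = 13/4; t_c = 0
T = 2·13/4 = 13/2

t_a=13/4 t_c=0 v_peak=143/4 T=13/2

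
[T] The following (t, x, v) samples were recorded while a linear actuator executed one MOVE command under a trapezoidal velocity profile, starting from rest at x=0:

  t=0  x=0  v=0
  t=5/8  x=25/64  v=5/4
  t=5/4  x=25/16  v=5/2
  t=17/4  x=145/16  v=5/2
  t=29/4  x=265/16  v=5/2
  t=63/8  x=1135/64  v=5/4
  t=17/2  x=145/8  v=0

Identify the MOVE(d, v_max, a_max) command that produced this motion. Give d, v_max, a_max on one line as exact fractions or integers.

final state: t=17/2, x=145/8, v=0 → d = 145/8
a_max = (5/4−0)/(5/8−0) = 2
max v = 5/2 over t∈[5/4,29/4] → v_max = 5/2
check: 5/2·(5/4+6) = 145/8 ✓

d=145/8 v_max=5/2 a_max=2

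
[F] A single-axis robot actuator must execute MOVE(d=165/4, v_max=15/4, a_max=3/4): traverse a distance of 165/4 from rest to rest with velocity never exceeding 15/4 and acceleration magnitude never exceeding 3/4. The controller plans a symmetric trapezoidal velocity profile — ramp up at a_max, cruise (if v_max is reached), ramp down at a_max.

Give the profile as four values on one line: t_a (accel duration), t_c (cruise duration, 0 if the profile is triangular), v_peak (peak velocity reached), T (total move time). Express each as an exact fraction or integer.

(v_max)²/a_max = (15/4)²/(3/4) = 75/4
165/4 ≥ 75/4 ⇒ cruise phase
t_a = (15/4)/(3/4) = 5; v_peak = 15/4
d_cruise = 165/4 − 75/4 = 45/2; t_c = (45/2)/(15/4) = 6
T = 2·5 + 6 = 16

t_a=5 t_c=6 v_peak=15/4 T=16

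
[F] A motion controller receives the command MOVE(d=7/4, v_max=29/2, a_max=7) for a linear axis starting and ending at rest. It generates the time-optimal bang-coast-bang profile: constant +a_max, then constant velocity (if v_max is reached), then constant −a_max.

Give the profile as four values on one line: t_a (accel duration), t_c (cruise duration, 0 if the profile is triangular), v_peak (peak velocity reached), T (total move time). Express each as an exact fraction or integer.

t_a=1/2 t_c=0 v_peak=7/2 T=1

(v_max)²/a_max = (29/2)²/7 = 841/28
7/4 < 841/28 ⇒ no cruise
v_peak = √(7/4·7) = √(49/4) = 7/2
t_a = (7/2)/7 = 1/2; t_c = 0
T = 2·1/2 = 1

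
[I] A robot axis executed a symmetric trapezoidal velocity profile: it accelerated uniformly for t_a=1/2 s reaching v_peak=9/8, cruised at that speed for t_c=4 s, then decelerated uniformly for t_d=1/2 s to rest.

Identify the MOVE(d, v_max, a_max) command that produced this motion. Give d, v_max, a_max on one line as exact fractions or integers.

d=81/16 v_max=9/8 a_max=9/4

a_max = (9/8)/(1/2) = 9/4
d_a = ½·9/8·1/2 = 9/32; d_c = 9/8·4 = 9/2
d = 2·9/32 + 9/2 = 81/16
t_c = 4 > 0 so v_max = 9/8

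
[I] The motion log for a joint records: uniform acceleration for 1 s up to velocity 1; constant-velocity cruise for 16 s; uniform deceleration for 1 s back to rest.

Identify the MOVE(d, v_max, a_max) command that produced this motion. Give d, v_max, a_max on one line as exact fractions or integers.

d=17 v_max=1 a_max=1

a_max = 1/1 = 1
d_a = ½·1·1 = 1/2; d_c = 1·16 = 16
d = 2·1/2 + 16 = 17
t_c = 16 > 0 → v_max = v_peak = 1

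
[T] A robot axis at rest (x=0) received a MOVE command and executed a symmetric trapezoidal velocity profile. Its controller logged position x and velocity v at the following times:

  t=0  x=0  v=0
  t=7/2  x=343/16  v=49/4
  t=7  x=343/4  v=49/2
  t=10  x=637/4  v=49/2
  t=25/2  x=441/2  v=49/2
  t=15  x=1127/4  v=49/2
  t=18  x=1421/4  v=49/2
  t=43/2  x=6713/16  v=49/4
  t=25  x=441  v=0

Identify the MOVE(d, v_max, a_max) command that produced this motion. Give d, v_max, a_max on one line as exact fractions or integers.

d=441 v_max=49/2 a_max=7/2

final state: t=25, x=441, v=0 → d = 441
a_max = (49/4−0)/(7/2−0) = 7/2
max v = 49/2 over t∈[7,18] → v_max = 49/2
check: 49/2·(7+11) = 441 ✓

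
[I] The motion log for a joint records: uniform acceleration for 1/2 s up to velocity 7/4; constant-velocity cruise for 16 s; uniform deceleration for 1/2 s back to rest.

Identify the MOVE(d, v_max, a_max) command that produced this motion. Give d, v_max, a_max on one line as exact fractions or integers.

a_max = (7/4)/(1/2) = 7/2
d_a = ½·7/4·1/2 = 7/16; d_c = 7/4·16 = 28
d = 2·7/16 + 28 = 231/8
t_c = 16 > 0 so v_max = 7/4

d=231/8 v_max=7/4 a_max=7/2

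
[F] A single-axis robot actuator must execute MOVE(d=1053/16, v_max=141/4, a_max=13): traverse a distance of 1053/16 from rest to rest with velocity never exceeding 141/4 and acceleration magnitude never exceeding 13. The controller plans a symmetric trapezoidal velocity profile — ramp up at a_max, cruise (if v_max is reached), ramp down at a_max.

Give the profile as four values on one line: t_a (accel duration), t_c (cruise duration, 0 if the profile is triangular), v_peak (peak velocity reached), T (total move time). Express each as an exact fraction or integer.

t_a=9/4 t_c=0 v_peak=117/4 T=9/2

v_max²/a_max = (141/4)²/13 = 19881/208
1053/16 < 19881/208 → triangular
v_peak = √(1053/16·13) = √(13689/16) = 117/4
t_a = (117/4)/13 = 9/4; t_c = 0
T = 2·9/4 = 9/2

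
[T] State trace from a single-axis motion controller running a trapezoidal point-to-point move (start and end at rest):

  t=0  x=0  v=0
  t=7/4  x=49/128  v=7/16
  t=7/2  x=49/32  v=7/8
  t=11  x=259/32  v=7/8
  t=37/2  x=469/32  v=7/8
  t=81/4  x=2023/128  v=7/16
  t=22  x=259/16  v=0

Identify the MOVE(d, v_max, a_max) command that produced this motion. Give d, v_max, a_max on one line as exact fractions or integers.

d=259/16 v_max=7/8 a_max=1/4

final state: t=22, x=259/16, v=0 → d = 259/16
a_max = (7/16−0)/(7/4−0) = 1/4
max v = 7/8 over t∈[7/2,37/2] → v_max = 7/8
check: 7/8·(7/2+15) = 259/16 ✓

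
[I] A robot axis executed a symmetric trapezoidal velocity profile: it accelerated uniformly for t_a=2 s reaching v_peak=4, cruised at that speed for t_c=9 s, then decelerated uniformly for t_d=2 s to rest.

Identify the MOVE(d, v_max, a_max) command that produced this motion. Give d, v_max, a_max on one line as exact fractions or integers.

d=44 v_max=4 a_max=2

a_max = 4/2 = 2
d_a = ½·4·2 = 4; d_c = 4·9 = 36
d = 2·4 + 36 = 44
t_c = 9 > 0 → v_max = v_peak = 4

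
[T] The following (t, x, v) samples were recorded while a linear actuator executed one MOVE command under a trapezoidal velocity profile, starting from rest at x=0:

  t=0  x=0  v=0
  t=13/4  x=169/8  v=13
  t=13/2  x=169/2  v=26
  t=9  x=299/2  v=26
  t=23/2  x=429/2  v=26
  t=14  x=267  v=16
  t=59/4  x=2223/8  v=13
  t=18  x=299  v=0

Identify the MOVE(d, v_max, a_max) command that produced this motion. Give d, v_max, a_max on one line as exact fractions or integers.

d=299 v_max=26 a_max=4

final state: t=18, x=299, v=0 → d = 299
a_max = (13−0)/(13/4−0) = 4
max v = 26 over t∈[13/2,23/2] → v_max = 26
check: 26·(13/2+5) = 299 ✓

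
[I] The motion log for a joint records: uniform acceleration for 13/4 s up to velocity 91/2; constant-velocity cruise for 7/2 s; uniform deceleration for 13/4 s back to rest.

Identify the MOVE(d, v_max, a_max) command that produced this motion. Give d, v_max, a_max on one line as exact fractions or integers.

a_max = (91/2)/(13/4) = 14
d_a = ½·91/2·13/4 = 1183/16; d_c = 91/2·7/2 = 637/4
d = 2·1183/16 + 637/4 = 2457/8
t_c = 7/2 > 0 so v_max = 91/2

d=2457/8 v_max=91/2 a_max=14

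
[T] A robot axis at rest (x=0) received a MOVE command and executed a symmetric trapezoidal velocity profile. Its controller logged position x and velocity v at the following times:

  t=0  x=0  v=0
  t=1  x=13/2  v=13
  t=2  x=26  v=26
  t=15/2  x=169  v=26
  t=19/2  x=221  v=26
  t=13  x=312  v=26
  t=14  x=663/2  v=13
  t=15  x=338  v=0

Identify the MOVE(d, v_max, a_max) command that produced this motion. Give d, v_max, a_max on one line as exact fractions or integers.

d=338 v_max=26 a_max=13

final state: t=15, x=338, v=0 → d = 338
a_max = (13−0)/(1−0) = 13
max v = 26 over t∈[2,13] → v_max = 26
check: 26·(2+11) = 338 ✓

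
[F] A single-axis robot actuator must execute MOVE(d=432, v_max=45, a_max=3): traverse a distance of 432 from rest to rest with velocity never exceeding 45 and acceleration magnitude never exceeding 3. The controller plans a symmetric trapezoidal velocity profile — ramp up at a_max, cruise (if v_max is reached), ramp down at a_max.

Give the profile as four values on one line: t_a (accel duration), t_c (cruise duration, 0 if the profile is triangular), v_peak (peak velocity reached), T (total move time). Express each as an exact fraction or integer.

v_max²/a_max = 45²/3 = 675
432 < 675 ⇒ no cruise
v_peak = √(432·3) = √1296 = 36
t_a = 36/3 = 12; t_c = 0
T = 2·12 = 24

t_a=12 t_c=0 v_peak=36 T=24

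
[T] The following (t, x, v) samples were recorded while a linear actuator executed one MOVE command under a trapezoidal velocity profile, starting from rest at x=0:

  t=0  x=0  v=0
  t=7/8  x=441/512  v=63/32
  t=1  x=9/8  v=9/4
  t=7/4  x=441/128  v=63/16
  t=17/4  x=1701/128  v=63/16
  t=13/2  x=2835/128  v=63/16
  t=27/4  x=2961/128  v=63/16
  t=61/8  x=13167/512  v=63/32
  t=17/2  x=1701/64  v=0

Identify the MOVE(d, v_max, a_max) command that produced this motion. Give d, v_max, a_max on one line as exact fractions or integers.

final state: t=17/2, x=1701/64, v=0 → d = 1701/64
a_max = (63/32−0)/(7/8−0) = 9/4
max v = 63/16 over t∈[7/4,27/4] → v_max = 63/16
check: 63/16·(7/4+5) = 1701/64 ✓

d=1701/64 v_max=63/16 a_max=9/4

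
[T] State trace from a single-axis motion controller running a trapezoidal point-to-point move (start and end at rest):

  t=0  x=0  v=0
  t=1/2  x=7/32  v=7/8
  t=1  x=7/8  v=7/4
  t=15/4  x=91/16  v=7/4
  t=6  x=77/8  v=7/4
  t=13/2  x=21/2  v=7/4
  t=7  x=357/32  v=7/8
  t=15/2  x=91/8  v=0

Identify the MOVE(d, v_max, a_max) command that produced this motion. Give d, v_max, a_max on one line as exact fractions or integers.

d=91/8 v_max=7/4 a_max=7/4

final state: t=15/2, x=91/8, v=0 → d = 91/8
a_max = (7/8−0)/(1/2−0) = 7/4
max v = 7/4 over t∈[1,13/2] → v_max = 7/4
check: 7/4·(1+11/2) = 91/8 ✓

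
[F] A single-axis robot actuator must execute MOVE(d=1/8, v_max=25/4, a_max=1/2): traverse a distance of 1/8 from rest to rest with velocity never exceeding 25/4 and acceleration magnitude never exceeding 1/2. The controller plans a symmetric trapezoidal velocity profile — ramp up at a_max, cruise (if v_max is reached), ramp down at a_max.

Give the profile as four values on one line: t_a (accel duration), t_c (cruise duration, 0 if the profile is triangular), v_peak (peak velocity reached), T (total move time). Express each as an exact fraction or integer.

t_a=1/2 t_c=0 v_peak=1/4 T=1

vₘ²/aₘ = (25/4)²/(1/2) = 625/8
1/8 < 625/8 so t_c = 0
v_peak = √(1/8·1/2) = √(1/16) = 1/4
t_a = (1/4)/(1/2) = 1/2; t_c = 0
T = 2·1/2 = 1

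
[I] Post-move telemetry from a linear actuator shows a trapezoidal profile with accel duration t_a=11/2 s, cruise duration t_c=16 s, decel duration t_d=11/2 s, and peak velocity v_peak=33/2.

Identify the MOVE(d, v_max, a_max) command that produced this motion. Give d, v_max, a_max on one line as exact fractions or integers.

d=1419/4 v_max=33/2 a_max=3

a_max = (33/2)/(11/2) = 3
d_a = ½·33/2·11/2 = 363/8; d_c = 33/2·16 = 264
d = 2·363/8 + 264 = 1419/4
t_c = 16 > 0 ⇒ limit active, v_max = 33/2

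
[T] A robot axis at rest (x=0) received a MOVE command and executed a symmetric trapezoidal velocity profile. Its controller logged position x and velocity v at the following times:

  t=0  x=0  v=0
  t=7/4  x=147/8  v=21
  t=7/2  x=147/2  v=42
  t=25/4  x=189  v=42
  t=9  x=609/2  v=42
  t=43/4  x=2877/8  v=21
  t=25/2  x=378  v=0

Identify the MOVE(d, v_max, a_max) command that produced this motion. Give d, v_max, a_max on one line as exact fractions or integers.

final state: t=25/2, x=378, v=0 → d = 378
a_max = (21−0)/(7/4−0) = 12
max v = 42 over t∈[7/2,9] → v_max = 42
check: 42·(7/2+11/2) = 378 ✓

d=378 v_max=42 a_max=12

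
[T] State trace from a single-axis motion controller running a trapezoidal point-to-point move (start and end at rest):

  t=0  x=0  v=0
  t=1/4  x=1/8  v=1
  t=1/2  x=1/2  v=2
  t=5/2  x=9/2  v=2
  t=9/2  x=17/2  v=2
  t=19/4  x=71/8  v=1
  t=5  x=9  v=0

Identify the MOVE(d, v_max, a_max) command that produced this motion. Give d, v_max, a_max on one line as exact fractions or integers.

final state: t=5, x=9, v=0 → d = 9
a_max = (1−0)/(1/4−0) = 4
max v = 2 over t∈[1/2,9/2] → v_max = 2
check: 2·(1/2+4) = 9 ✓

d=9 v_max=2 a_max=4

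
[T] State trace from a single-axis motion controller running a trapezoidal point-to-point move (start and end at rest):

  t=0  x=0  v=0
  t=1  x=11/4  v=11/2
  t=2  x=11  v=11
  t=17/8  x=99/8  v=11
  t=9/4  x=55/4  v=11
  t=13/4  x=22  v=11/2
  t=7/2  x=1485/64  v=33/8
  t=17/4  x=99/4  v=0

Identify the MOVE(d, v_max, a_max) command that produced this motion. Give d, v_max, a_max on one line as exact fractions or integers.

final state: t=17/4, x=99/4, v=0 → d = 99/4
a_max = (11/2−0)/(1−0) = 11/2
max v = 11 over t∈[2,9/4] → v_max = 11
check: 11·(2+1/4) = 99/4 ✓

d=99/4 v_max=11 a_max=11/2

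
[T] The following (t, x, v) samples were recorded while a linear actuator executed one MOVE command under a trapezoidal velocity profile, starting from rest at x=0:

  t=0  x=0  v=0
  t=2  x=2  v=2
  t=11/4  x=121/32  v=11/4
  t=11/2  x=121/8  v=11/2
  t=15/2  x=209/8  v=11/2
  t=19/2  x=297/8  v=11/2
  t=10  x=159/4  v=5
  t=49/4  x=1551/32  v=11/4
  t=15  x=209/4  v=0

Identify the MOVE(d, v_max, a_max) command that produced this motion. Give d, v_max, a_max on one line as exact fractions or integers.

final state: t=15, x=209/4, v=0 → d = 209/4
a_max = (2−0)/(2−0) = 1
max v = 11/2 over t∈[11/2,19/2] → v_max = 11/2
check: 11/2·(11/2+4) = 209/4 ✓

d=209/4 v_max=11/2 a_max=1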